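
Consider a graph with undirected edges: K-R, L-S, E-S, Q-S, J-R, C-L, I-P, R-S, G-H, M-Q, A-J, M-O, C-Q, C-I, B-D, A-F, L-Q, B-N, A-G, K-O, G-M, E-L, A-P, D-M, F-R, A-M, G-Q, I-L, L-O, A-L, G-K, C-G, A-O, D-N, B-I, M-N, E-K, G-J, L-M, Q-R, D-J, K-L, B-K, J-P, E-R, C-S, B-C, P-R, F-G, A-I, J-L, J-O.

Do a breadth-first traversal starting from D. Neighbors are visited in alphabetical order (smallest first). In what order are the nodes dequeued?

D B J M N C I K A G L O P R Q S E F H

Visit D; enqueue B, J, M, N → queue [B, J, M, N]
Visit B; enqueue C, I, K → queue [J, M, N, C, I, K]
Visit J; enqueue A, G, L, O, P, R → queue [M, N, C, I, K, A, G, L, O, P, R]
Visit M; enqueue Q → queue [N, C, I, K, A, G, L, O, P, R, Q]
Visit N → queue [C, I, K, A, G, L, O, P, R, Q]
Visit C; enqueue S → queue [I, K, A, G, L, O, P, R, Q, S]
Visit I → queue [K, A, G, L, O, P, R, Q, S]
Visit K; enqueue E → queue [A, G, L, O, P, R, Q, S, E]
Visit A; enqueue F → queue [G, L, O, P, R, Q, S, E, F]
Visit G; enqueue H → queue [L, O, P, R, Q, S, E, F, H]
Visit L → queue [O, P, R, Q, S, E, F, H]
Visit O → queue [P, R, Q, S, E, F, H]
Visit P → queue [R, Q, S, E, F, H]
Visit R → queue [Q, S, E, F, H]
Visit Q → queue [S, E, F, H]
Visit S → queue [E, F, H]
Visit E → queue [F, H]
Visit F → queue [H]
Visit H → queue []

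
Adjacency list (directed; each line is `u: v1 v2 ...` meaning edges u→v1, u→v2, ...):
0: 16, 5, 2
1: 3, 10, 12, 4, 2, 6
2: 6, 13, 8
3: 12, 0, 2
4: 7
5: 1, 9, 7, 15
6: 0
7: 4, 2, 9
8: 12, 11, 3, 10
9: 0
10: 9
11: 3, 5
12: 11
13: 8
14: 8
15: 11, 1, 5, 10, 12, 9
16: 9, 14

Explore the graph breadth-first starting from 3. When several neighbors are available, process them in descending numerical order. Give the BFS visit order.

3 → 12 → 2 → 0 → 11 → 13 → 8 → 6 → 16 → 5 → 10 → 14 → 9 → 15 → 7 → 1 → 4

Visit 3; enqueue 12, 2, 0 → queue [12, 2, 0]
Visit 12; enqueue 11 → queue [2, 0, 11]
Visit 2; enqueue 13, 8, 6 → queue [0, 11, 13, 8, 6]
Visit 0; enqueue 16, 5 → queue [11, 13, 8, 6, 16, 5]
Visit 11 → queue [13, 8, 6, 16, 5]
Visit 13 → queue [8, 6, 16, 5]
Visit 8; enqueue 10 → queue [6, 16, 5, 10]
Visit 6 → queue [16, 5, 10]
Visit 16; enqueue 14, 9 → queue [5, 10, 14, 9]
Visit 5; enqueue 15, 7, 1 → queue [10, 14, 9, 15, 7, 1]
Visit 10 → queue [14, 9, 15, 7, 1]
Visit 14 → queue [9, 15, 7, 1]
Visit 9 → queue [15, 7, 1]
Visit 15 → queue [7, 1]
Visit 7; enqueue 4 → queue [1, 4]
Visit 1 → queue [4]
Visit 4 → queue []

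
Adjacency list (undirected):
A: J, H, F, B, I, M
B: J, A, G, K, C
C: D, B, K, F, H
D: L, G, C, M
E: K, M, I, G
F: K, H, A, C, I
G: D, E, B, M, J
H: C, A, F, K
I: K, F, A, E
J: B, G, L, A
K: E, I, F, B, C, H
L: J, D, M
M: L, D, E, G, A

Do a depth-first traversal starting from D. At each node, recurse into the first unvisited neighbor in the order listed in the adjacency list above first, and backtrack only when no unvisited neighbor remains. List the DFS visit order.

Visit D
D → L
L → J
J → B
B → A
A → H
H → C
C → K
K → E
E → M
M → G
E → I
I → F

D → L → J → B → A → H → C → K → E → M → G → I → F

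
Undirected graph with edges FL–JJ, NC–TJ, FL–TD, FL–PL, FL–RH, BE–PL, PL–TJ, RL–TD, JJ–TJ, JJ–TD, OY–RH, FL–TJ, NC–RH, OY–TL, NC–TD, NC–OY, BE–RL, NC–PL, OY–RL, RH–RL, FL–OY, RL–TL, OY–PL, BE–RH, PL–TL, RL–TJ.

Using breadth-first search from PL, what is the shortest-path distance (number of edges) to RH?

2

Level 0: PL
Level 1: BE, FL, NC, OY, TJ, TL
Level 2: JJ, RH, RL, TD
RH first appears at level 2.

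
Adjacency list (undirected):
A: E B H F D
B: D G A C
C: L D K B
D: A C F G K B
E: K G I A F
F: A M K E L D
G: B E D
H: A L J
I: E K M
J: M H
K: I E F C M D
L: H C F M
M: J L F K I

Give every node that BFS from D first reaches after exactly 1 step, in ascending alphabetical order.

Level 0: D
Level 1: A, B, C, F, G, K
Level 2: E, H, I, L, M
Level 3: J

A, B, C, F, G, K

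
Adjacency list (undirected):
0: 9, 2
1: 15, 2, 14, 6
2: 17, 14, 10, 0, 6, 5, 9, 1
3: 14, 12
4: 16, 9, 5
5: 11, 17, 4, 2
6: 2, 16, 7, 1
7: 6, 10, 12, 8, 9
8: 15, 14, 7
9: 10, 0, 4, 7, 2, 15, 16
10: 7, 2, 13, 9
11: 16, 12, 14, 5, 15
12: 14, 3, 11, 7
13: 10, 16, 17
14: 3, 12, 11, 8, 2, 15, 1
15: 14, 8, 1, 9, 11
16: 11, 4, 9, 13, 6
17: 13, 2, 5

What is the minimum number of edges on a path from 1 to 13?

Level 0: 1
Level 1: 2, 6, 14, 15
Level 2: 0, 3, 5, 7, 8, 9, 10, 11, 12, 16, 17
Level 3: 4, 13
13 first appears at level 3.

3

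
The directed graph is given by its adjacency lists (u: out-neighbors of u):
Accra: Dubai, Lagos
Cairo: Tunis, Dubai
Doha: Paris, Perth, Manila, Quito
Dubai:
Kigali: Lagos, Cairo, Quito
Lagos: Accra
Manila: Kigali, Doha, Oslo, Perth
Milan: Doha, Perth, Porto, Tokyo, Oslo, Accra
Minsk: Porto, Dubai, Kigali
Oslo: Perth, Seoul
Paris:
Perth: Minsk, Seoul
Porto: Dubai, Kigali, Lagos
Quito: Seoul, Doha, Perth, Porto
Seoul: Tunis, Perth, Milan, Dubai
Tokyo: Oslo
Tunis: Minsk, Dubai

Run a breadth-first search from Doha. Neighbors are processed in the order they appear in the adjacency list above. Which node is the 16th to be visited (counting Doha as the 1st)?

Tokyo

Visit Doha; enqueue Paris, Perth, Manila, Quito → queue [Paris, Perth, Manila, Quito]
Visit Paris → queue [Perth, Manila, Quito]
Visit Perth; enqueue Minsk, Seoul → queue [Manila, Quito, Minsk, Seoul]
Visit Manila; enqueue Kigali, Oslo → queue [Quito, Minsk, Seoul, Kigali, Oslo]
Visit Quito; enqueue Porto → queue [Minsk, Seoul, Kigali, Oslo, Porto]
Visit Minsk; enqueue Dubai → queue [Seoul, Kigali, Oslo, Porto, Dubai]
Visit Seoul; enqueue Tunis, Milan → queue [Kigali, Oslo, Porto, Dubai, Tunis, Milan]
Visit Kigali; enqueue Lagos, Cairo → queue [Oslo, Porto, Dubai, Tunis, Milan, Lagos, Cairo]
Visit Oslo → queue [Porto, Dubai, Tunis, Milan, Lagos, Cairo]
Visit Porto → queue [Dubai, Tunis, Milan, Lagos, Cairo]
Visit Dubai → queue [Tunis, Milan, Lagos, Cairo]
Visit Tunis → queue [Milan, Lagos, Cairo]
Visit Milan; enqueue Tokyo, Accra → queue [Lagos, Cairo, Tokyo, Accra]
Visit Lagos → queue [Cairo, Tokyo, Accra]
Visit Cairo → queue [Tokyo, Accra]
Visit Tokyo → queue [Accra]
Visit Accra → queue []

Visit order: Doha, Paris, Perth, Manila, Quito, Minsk, Seoul, Kigali, Oslo, Porto, Dubai, Tunis, Milan, Lagos, Cairo, Tokyo, Accra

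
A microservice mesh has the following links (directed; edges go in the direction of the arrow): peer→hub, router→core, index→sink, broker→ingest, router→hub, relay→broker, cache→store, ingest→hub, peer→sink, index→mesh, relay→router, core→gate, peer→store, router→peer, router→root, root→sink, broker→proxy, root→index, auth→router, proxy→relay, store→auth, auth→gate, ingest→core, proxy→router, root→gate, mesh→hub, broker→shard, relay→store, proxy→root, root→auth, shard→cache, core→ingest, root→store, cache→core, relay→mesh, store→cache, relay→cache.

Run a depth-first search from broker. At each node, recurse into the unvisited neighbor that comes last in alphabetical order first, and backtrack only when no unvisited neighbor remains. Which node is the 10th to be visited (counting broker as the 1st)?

mesh

Visit broker
broker → shard
shard → cache
cache → store
store → auth
auth → router
router → root
root → sink
root → index
index → mesh
mesh → hub
root → gate
router → peer
router → core
core → ingest
broker → proxy
proxy → relay

Visit order: broker, shard, cache, store, auth, router, root, sink, index, mesh, hub, gate, peer, core, ingest, proxy, relay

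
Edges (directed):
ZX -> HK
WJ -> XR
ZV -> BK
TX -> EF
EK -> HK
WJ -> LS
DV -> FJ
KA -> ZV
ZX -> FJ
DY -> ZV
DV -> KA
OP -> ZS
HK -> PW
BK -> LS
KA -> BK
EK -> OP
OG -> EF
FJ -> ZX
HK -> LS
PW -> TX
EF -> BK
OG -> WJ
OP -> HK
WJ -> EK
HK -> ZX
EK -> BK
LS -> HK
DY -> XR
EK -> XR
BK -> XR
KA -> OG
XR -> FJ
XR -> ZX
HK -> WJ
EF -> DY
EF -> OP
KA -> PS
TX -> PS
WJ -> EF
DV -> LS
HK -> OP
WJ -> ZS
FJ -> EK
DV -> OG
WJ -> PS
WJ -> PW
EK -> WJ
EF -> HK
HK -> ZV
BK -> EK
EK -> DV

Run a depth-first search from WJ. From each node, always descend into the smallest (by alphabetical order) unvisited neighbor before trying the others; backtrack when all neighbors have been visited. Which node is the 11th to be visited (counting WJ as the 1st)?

Visit WJ
WJ → EF
EF → BK
BK → EK
EK → DV
DV → FJ
FJ → ZX
ZX → HK
HK → LS
HK → OP
OP → ZS
HK → PW
PW → TX
TX → PS
HK → ZV
DV → KA
KA → OG
EK → XR
EF → DY

Visit order: WJ, EF, BK, EK, DV, FJ, ZX, HK, LS, OP, ZS, PW, TX, PS, ZV, KA, OG, XR, DY

ZS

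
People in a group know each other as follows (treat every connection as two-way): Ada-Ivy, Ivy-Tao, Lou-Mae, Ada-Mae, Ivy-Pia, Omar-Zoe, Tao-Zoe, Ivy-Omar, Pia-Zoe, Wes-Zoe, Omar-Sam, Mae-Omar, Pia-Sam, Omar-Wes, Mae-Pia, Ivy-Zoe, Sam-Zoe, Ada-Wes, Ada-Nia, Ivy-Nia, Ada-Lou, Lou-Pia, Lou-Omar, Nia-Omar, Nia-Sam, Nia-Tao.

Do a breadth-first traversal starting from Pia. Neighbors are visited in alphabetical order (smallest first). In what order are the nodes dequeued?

Pia → Ivy → Lou → Mae → Sam → Zoe → Ada → Nia → Omar → Tao → Wes

Visit Pia; enqueue Ivy, Lou, Mae, Sam, Zoe → queue [Ivy, Lou, Mae, Sam, Zoe]
Visit Ivy; enqueue Ada, Nia, Omar, Tao → queue [Lou, Mae, Sam, Zoe, Ada, Nia, Omar, Tao]
Visit Lou → queue [Mae, Sam, Zoe, Ada, Nia, Omar, Tao]
Visit Mae → queue [Sam, Zoe, Ada, Nia, Omar, Tao]
Visit Sam → queue [Zoe, Ada, Nia, Omar, Tao]
Visit Zoe; enqueue Wes → queue [Ada, Nia, Omar, Tao, Wes]
Visit Ada → queue [Nia, Omar, Tao, Wes]
Visit Nia → queue [Omar, Tao, Wes]
Visit Omar → queue [Tao, Wes]
Visit Tao → queue [Wes]
Visit Wes → queue []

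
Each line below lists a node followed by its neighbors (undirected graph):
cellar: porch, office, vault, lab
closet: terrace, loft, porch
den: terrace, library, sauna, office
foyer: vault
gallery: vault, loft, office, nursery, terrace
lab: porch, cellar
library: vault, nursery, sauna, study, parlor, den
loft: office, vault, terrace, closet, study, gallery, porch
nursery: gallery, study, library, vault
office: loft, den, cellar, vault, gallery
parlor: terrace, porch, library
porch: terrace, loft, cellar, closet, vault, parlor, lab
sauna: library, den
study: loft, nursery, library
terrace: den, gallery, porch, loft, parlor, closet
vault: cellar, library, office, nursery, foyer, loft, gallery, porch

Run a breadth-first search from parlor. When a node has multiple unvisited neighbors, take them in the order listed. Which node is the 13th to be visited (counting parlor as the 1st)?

Visit parlor; enqueue terrace, porch, library → queue [terrace, porch, library]
Visit terrace; enqueue den, gallery, loft, closet → queue [porch, library, den, gallery, loft, closet]
Visit porch; enqueue cellar, vault, lab → queue [library, den, gallery, loft, closet, cellar, vault, lab]
Visit library; enqueue nursery, sauna, study → queue [den, gallery, loft, closet, cellar, vault, lab, nursery, sauna, study]
Visit den; enqueue office → queue [gallery, loft, closet, cellar, vault, lab, nursery, sauna, study, office]
Visit gallery → queue [loft, closet, cellar, vault, lab, nursery, sauna, study, office]
Visit loft → queue [closet, cellar, vault, lab, nursery, sauna, study, office]
Visit closet → queue [cellar, vault, lab, nursery, sauna, study, office]
Visit cellar → queue [vault, lab, nursery, sauna, study, office]
Visit vault; enqueue foyer → queue [lab, nursery, sauna, study, office, foyer]
Visit lab → queue [nursery, sauna, study, office, foyer]
Visit nursery → queue [sauna, study, office, foyer]
Visit sauna → queue [study, office, foyer]
Visit study → queue [office, foyer]
Visit office → queue [foyer]
Visit foyer → queue []

Visit order: parlor, terrace, porch, library, den, gallery, loft, closet, cellar, vault, lab, nursery, sauna, study, office, foyer

sauna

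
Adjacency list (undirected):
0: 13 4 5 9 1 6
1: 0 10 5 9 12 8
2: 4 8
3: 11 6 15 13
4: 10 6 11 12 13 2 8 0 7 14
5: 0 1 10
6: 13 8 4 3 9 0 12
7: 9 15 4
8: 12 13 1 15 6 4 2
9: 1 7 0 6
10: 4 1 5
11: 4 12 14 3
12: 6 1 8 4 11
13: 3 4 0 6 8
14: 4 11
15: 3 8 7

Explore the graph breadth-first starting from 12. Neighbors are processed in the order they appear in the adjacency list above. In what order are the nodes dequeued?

12 6 1 8 4 11 13 3 9 0 10 5 15 2 7 14

Visit 12; enqueue 6, 1, 8, 4, 11 → queue [6, 1, 8, 4, 11]
Visit 6; enqueue 13, 3, 9, 0 → queue [1, 8, 4, 11, 13, 3, 9, 0]
Visit 1; enqueue 10, 5 → queue [8, 4, 11, 13, 3, 9, 0, 10, 5]
Visit 8; enqueue 15, 2 → queue [4, 11, 13, 3, 9, 0, 10, 5, 15, 2]
Visit 4; enqueue 7, 14 → queue [11, 13, 3, 9, 0, 10, 5, 15, 2, 7, 14]
Visit 11 → queue [13, 3, 9, 0, 10, 5, 15, 2, 7, 14]
Visit 13 → queue [3, 9, 0, 10, 5, 15, 2, 7, 14]
Visit 3 → queue [9, 0, 10, 5, 15, 2, 7, 14]
Visit 9 → queue [0, 10, 5, 15, 2, 7, 14]
Visit 0 → queue [10, 5, 15, 2, 7, 14]
Visit 10 → queue [5, 15, 2, 7, 14]
Visit 5 → queue [15, 2, 7, 14]
Visit 15 → queue [2, 7, 14]
Visit 2 → queue [7, 14]
Visit 7 → queue [14]
Visit 14 → queue []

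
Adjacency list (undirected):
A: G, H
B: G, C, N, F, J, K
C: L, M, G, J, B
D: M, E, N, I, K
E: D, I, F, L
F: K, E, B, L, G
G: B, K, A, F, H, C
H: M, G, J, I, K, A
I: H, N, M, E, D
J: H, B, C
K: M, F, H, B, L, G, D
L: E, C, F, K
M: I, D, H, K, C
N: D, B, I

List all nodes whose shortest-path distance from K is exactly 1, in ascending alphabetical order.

B, D, F, G, H, L, M

Level 0: K
Level 1: B, D, F, G, H, L, M
Level 2: A, C, E, I, J, N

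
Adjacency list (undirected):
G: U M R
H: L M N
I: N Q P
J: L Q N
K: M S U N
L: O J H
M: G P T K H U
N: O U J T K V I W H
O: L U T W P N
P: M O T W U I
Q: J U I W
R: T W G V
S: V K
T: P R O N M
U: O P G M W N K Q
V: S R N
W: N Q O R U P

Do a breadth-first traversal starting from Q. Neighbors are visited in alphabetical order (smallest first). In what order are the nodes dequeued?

Visit Q; enqueue I, J, U, W → queue [I, J, U, W]
Visit I; enqueue N, P → queue [J, U, W, N, P]
Visit J; enqueue L → queue [U, W, N, P, L]
Visit U; enqueue G, K, M, O → queue [W, N, P, L, G, K, M, O]
Visit W; enqueue R → queue [N, P, L, G, K, M, O, R]
Visit N; enqueue H, T, V → queue [P, L, G, K, M, O, R, H, T, V]
Visit P → queue [L, G, K, M, O, R, H, T, V]
Visit L → queue [G, K, M, O, R, H, T, V]
Visit G → queue [K, M, O, R, H, T, V]
Visit K; enqueue S → queue [M, O, R, H, T, V, S]
Visit M → queue [O, R, H, T, V, S]
Visit O → queue [R, H, T, V, S]
Visit R → queue [H, T, V, S]
Visit H → queue [T, V, S]
Visit T → queue [V, S]
Visit V → queue [S]
Visit S → queue []

Q, I, J, U, W, N, P, L, G, K, M, O, R, H, T, V, S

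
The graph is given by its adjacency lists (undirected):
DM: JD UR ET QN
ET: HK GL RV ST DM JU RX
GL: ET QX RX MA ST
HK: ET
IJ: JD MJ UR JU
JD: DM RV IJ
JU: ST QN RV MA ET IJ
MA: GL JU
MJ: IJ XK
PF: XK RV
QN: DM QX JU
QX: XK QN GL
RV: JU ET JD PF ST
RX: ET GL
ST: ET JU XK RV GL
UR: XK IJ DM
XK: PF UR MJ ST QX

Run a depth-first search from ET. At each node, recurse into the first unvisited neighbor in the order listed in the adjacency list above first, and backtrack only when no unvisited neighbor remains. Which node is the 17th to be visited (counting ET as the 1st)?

RX

Visit ET
ET → HK
ET → GL
GL → QX
QX → XK
XK → PF
PF → RV
RV → JU
JU → ST
JU → QN
QN → DM
DM → JD
JD → IJ
IJ → MJ
IJ → UR
JU → MA
GL → RX

Visit order: ET, HK, GL, QX, XK, PF, RV, JU, ST, QN, DM, JD, IJ, MJ, UR, MA, RX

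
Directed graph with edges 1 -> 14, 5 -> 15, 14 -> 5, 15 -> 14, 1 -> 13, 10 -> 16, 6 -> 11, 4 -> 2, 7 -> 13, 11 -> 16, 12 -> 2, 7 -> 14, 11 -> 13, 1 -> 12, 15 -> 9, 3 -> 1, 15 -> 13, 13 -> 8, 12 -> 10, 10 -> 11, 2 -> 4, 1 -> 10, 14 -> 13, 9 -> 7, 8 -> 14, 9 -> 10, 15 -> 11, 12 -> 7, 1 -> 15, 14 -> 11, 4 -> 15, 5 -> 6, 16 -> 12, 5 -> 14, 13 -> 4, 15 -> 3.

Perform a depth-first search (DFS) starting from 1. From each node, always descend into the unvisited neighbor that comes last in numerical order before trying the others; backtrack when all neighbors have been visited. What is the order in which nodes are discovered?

Visit 1
1 → 15
15 → 14
14 → 13
13 → 8
13 → 4
4 → 2
14 → 11
11 → 16
16 → 12
12 → 10
12 → 7
14 → 5
5 → 6
15 → 9
15 → 3

1, 15, 14, 13, 8, 4, 2, 11, 16, 12, 10, 7, 5, 6, 9, 3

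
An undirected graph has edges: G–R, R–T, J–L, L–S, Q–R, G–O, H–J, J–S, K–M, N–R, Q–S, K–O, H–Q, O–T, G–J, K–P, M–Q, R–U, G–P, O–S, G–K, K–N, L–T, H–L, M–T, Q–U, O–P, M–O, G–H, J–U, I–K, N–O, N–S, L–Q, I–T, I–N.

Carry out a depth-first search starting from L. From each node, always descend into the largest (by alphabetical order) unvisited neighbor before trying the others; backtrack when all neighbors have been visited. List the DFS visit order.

L T R U Q S O P K N I M G J H

Visit L
L → T
T → R
R → U
U → Q
Q → S
S → O
O → P
P → K
K → N
N → I
K → M
K → G
G → J
J → H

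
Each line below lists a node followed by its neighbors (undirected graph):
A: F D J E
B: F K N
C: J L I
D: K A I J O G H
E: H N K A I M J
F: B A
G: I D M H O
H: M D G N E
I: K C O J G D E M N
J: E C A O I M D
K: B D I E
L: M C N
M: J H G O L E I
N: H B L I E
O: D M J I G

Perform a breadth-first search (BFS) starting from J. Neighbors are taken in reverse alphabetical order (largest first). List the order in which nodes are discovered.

J -> O -> M -> I -> E -> D -> C -> A -> G -> L -> H -> N -> K -> F -> B

Visit J; enqueue O, M, I, E, D, C, A → queue [O, M, I, E, D, C, A]
Visit O; enqueue G → queue [M, I, E, D, C, A, G]
Visit M; enqueue L, H → queue [I, E, D, C, A, G, L, H]
Visit I; enqueue N, K → queue [E, D, C, A, G, L, H, N, K]
Visit E → queue [D, C, A, G, L, H, N, K]
Visit D → queue [C, A, G, L, H, N, K]
Visit C → queue [A, G, L, H, N, K]
Visit A; enqueue F → queue [G, L, H, N, K, F]
Visit G → queue [L, H, N, K, F]
Visit L → queue [H, N, K, F]
Visit H → queue [N, K, F]
Visit N; enqueue B → queue [K, F, B]
Visit K → queue [F, B]
Visit F → queue [B]
Visit B → queue []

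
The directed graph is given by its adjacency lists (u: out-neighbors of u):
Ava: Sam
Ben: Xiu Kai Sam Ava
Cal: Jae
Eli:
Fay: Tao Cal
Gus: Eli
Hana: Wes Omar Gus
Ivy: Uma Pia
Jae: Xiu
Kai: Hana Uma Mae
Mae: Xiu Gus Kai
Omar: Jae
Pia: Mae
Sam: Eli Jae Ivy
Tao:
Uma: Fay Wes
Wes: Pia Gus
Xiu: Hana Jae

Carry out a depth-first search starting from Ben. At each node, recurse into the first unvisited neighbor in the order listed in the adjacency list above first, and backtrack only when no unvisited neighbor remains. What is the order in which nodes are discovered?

Ben → Xiu → Hana → Wes → Pia → Mae → Gus → Eli → Kai → Uma → Fay → Tao → Cal → Jae → Omar → Sam → Ivy → Ava

Visit Ben
Ben → Xiu
Xiu → Hana
Hana → Wes
Wes → Pia
Pia → Mae
Mae → Gus
Gus → Eli
Mae → Kai
Kai → Uma
Uma → Fay
Fay → Tao
Fay → Cal
Cal → Jae
Hana → Omar
Ben → Sam
Sam → Ivy
Ben → Ava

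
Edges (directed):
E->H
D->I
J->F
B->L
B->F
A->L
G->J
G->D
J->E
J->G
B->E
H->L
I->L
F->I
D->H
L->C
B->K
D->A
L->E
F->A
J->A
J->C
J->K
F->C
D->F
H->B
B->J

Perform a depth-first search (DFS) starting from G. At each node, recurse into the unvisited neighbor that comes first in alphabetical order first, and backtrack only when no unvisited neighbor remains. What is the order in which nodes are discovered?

Visit G
G → D
D → A
A → L
L → C
L → E
E → H
H → B
B → F
F → I
B → J
J → K

G, D, A, L, C, E, H, B, F, I, J, K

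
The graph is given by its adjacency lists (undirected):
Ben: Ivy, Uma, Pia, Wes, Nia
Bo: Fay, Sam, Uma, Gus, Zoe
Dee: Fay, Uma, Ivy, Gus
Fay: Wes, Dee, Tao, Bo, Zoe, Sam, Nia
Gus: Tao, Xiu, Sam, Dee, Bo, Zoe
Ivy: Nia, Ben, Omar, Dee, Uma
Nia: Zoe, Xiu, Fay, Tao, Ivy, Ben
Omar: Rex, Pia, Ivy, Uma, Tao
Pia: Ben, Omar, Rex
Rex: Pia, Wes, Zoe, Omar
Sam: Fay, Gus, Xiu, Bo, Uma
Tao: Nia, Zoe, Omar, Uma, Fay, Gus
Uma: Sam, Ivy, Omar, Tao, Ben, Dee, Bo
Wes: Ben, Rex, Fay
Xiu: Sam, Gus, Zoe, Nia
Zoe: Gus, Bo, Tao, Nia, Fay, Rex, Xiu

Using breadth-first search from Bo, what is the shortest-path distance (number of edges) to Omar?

Level 0: Bo
Level 1: Fay, Gus, Sam, Uma, Zoe
Level 2: Ben, Dee, Ivy, Nia, Omar, Rex, Tao, Wes, Xiu
Level 3: Pia
Omar first appears at level 2.

2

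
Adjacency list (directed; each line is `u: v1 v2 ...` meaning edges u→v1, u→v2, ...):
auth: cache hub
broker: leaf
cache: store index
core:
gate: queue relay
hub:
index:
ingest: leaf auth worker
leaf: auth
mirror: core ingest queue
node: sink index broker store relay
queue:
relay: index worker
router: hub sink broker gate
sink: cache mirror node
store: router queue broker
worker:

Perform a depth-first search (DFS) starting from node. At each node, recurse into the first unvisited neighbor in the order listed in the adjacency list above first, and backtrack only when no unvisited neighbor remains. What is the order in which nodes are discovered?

Visit node
node → sink
sink → cache
cache → store
store → router
router → hub
router → broker
broker → leaf
leaf → auth
router → gate
gate → queue
gate → relay
relay → index
relay → worker
sink → mirror
mirror → core
mirror → ingest

node, sink, cache, store, router, hub, broker, leaf, auth, gate, queue, relay, index, worker, mirror, core, ingest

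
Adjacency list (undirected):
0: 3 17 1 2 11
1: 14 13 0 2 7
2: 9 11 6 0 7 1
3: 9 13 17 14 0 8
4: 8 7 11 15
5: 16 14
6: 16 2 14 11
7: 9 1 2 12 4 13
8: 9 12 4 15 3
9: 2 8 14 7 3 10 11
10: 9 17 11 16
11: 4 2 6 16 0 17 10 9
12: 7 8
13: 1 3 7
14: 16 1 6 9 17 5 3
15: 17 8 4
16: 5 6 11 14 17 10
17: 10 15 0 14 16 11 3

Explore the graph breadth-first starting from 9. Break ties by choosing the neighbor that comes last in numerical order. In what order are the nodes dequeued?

Visit 9; enqueue 14, 11, 10, 8, 7, 3, 2 → queue [14, 11, 10, 8, 7, 3, 2]
Visit 14; enqueue 17, 16, 6, 5, 1 → queue [11, 10, 8, 7, 3, 2, 17, 16, 6, 5, 1]
Visit 11; enqueue 4, 0 → queue [10, 8, 7, 3, 2, 17, 16, 6, 5, 1, 4, 0]
Visit 10 → queue [8, 7, 3, 2, 17, 16, 6, 5, 1, 4, 0]
Visit 8; enqueue 15, 12 → queue [7, 3, 2, 17, 16, 6, 5, 1, 4, 0, 15, 12]
Visit 7; enqueue 13 → queue [3, 2, 17, 16, 6, 5, 1, 4, 0, 15, 12, 13]
Visit 3 → queue [2, 17, 16, 6, 5, 1, 4, 0, 15, 12, 13]
Visit 2 → queue [17, 16, 6, 5, 1, 4, 0, 15, 12, 13]
Visit 17 → queue [16, 6, 5, 1, 4, 0, 15, 12, 13]
Visit 16 → queue [6, 5, 1, 4, 0, 15, 12, 13]
Visit 6 → queue [5, 1, 4, 0, 15, 12, 13]
Visit 5 → queue [1, 4, 0, 15, 12, 13]
Visit 1 → queue [4, 0, 15, 12, 13]
Visit 4 → queue [0, 15, 12, 13]
Visit 0 → queue [15, 12, 13]
Visit 15 → queue [12, 13]
Visit 12 → queue [13]
Visit 13 → queue []

9, 14, 11, 10, 8, 7, 3, 2, 17, 16, 6, 5, 1, 4, 0, 15, 12, 13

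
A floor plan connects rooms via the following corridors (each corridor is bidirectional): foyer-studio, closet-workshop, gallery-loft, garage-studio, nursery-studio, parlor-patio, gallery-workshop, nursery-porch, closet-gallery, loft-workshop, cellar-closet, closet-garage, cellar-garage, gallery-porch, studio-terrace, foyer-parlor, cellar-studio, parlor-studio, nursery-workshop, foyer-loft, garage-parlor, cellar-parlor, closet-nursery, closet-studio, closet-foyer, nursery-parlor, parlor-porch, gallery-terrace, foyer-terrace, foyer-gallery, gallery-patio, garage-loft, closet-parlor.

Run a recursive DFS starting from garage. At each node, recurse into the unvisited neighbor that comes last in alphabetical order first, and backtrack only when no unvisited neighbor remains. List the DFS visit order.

Visit garage
garage → studio
studio → terrace
terrace → gallery
gallery → workshop
workshop → nursery
nursery → porch
porch → parlor
parlor → patio
parlor → foyer
foyer → loft
foyer → closet
closet → cellar

garage, studio, terrace, gallery, workshop, nursery, porch, parlor, patio, foyer, loft, closet, cellar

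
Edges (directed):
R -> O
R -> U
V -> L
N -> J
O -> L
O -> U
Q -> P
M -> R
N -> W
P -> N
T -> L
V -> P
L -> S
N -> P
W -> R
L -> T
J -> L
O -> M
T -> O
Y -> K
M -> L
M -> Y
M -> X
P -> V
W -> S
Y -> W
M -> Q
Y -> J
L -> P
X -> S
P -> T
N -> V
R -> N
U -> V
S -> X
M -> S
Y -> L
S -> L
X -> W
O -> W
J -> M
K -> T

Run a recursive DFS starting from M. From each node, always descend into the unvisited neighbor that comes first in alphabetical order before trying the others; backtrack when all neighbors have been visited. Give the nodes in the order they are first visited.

M, L, P, N, J, V, W, R, O, U, S, X, T, Q, Y, K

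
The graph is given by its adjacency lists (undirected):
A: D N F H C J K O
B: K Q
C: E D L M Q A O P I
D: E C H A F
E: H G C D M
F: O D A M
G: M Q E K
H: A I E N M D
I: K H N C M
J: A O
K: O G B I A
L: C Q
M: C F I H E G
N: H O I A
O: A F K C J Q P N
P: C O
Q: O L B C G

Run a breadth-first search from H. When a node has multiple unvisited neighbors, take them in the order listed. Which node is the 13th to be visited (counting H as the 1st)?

Visit H; enqueue A, I, E, N, M, D → queue [A, I, E, N, M, D]
Visit A; enqueue F, C, J, K, O → queue [I, E, N, M, D, F, C, J, K, O]
Visit I → queue [E, N, M, D, F, C, J, K, O]
Visit E; enqueue G → queue [N, M, D, F, C, J, K, O, G]
Visit N → queue [M, D, F, C, J, K, O, G]
Visit M → queue [D, F, C, J, K, O, G]
Visit D → queue [F, C, J, K, O, G]
Visit F → queue [C, J, K, O, G]
Visit C; enqueue L, Q, P → queue [J, K, O, G, L, Q, P]
Visit J → queue [K, O, G, L, Q, P]
Visit K; enqueue B → queue [O, G, L, Q, P, B]
Visit O → queue [G, L, Q, P, B]
Visit G → queue [L, Q, P, B]
Visit L → queue [Q, P, B]
Visit Q → queue [P, B]
Visit P → queue [B]
Visit B → queue []

Visit order: H, A, I, E, N, M, D, F, C, J, K, O, G, L, Q, P, B

G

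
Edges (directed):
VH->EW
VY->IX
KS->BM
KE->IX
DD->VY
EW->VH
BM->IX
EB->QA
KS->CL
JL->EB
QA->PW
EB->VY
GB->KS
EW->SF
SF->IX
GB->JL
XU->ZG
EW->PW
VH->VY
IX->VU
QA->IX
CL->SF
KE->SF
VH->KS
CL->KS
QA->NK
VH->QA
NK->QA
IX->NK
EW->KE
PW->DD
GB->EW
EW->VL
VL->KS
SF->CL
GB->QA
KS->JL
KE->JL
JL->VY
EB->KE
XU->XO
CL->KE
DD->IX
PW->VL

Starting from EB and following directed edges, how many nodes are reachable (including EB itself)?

BFS from EB visits: EB, KE, QA, VY, IX, JL, SF, NK, PW, VU, CL, DD, VL, KS, BM
Reachable nodes: 15 of 21 total.

15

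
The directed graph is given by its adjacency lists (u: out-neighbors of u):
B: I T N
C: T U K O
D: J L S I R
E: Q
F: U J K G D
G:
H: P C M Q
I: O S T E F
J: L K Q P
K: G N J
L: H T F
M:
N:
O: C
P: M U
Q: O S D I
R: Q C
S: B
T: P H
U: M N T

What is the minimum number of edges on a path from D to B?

2

Level 0: D
Level 1: I, J, L, R, S
Level 2: B, C, E, F, H, K, O, P, Q, T
Level 3: G, M, N, U
B first appears at level 2.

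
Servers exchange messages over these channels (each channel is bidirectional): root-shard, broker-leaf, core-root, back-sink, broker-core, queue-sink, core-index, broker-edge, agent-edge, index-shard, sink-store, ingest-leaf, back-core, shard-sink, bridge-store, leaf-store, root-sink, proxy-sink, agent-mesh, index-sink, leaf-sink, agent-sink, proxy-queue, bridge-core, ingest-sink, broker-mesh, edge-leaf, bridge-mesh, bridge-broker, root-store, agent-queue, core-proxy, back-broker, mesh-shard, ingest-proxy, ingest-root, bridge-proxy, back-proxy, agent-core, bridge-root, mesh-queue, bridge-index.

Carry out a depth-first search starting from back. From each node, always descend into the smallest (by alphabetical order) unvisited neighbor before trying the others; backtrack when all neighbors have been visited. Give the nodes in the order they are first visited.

Visit back
back → broker
broker → bridge
bridge → core
core → agent
agent → edge
edge → leaf
leaf → ingest
ingest → proxy
proxy → queue
queue → mesh
mesh → shard
shard → index
index → sink
sink → root
root → store

back, broker, bridge, core, agent, edge, leaf, ingest, proxy, queue, mesh, shard, index, sink, root, store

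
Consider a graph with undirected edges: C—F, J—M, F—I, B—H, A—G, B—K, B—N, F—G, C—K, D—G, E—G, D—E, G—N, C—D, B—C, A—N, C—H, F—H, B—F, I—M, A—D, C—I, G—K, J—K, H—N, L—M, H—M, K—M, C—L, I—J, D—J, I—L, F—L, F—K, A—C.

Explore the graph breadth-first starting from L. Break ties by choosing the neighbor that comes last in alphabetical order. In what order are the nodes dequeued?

Visit L; enqueue M, I, F, C → queue [M, I, F, C]
Visit M; enqueue K, J, H → queue [I, F, C, K, J, H]
Visit I → queue [F, C, K, J, H]
Visit F; enqueue G, B → queue [C, K, J, H, G, B]
Visit C; enqueue D, A → queue [K, J, H, G, B, D, A]
Visit K → queue [J, H, G, B, D, A]
Visit J → queue [H, G, B, D, A]
Visit H; enqueue N → queue [G, B, D, A, N]
Visit G; enqueue E → queue [B, D, A, N, E]
Visit B → queue [D, A, N, E]
Visit D → queue [A, N, E]
Visit A → queue [N, E]
Visit N → queue [E]
Visit E → queue []

L, M, I, F, C, K, J, H, G, B, D, A, N, E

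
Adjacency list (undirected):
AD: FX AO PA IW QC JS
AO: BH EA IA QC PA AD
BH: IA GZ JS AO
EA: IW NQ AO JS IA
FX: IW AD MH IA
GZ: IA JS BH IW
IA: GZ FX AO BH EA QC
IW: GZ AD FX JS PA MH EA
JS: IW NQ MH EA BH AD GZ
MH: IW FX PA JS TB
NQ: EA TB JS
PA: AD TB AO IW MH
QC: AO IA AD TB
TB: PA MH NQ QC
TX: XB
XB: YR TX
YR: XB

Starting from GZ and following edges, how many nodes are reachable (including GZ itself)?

BFS from GZ visits: GZ, JS, IW, IA, BH, NQ, MH, EA, AD, PA, FX, QC, AO, TB
Reachable nodes: 14 of 17 total.

14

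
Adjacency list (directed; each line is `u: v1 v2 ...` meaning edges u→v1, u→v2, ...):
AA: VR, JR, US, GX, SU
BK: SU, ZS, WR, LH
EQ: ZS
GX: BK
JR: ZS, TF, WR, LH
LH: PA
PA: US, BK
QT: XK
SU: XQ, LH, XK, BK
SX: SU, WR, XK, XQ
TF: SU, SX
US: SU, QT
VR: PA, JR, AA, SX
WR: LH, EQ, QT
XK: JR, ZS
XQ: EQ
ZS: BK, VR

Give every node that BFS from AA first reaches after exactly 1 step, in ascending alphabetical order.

Level 0: AA
Level 1: GX, JR, SU, US, VR
Level 2: BK, LH, PA, QT, SX, TF, WR, XK, XQ, ZS
Level 3: EQ

GX, JR, SU, US, VR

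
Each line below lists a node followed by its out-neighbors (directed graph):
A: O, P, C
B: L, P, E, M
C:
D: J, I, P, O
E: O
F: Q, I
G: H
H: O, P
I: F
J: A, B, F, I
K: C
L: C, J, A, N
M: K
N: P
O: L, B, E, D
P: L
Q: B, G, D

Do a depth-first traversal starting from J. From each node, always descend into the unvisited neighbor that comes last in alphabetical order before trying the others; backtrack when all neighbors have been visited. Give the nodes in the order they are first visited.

J, I, F, Q, G, H, P, L, N, C, A, O, E, D, B, M, K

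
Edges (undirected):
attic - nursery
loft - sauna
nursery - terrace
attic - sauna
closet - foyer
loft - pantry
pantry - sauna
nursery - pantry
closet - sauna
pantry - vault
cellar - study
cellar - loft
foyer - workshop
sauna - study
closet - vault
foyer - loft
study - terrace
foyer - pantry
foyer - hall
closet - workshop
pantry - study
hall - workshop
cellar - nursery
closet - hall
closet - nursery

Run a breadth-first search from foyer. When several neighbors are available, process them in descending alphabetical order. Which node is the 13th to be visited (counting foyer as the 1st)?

attic

Visit foyer; enqueue workshop, pantry, loft, hall, closet → queue [workshop, pantry, loft, hall, closet]
Visit workshop → queue [pantry, loft, hall, closet]
Visit pantry; enqueue vault, study, sauna, nursery → queue [loft, hall, closet, vault, study, sauna, nursery]
Visit loft; enqueue cellar → queue [hall, closet, vault, study, sauna, nursery, cellar]
Visit hall → queue [closet, vault, study, sauna, nursery, cellar]
Visit closet → queue [vault, study, sauna, nursery, cellar]
Visit vault → queue [study, sauna, nursery, cellar]
Visit study; enqueue terrace → queue [sauna, nursery, cellar, terrace]
Visit sauna; enqueue attic → queue [nursery, cellar, terrace, attic]
Visit nursery → queue [cellar, terrace, attic]
Visit cellar → queue [terrace, attic]
Visit terrace → queue [attic]
Visit attic → queue []

Visit order: foyer, workshop, pantry, loft, hall, closet, vault, study, sauna, nursery, cellar, terrace, attic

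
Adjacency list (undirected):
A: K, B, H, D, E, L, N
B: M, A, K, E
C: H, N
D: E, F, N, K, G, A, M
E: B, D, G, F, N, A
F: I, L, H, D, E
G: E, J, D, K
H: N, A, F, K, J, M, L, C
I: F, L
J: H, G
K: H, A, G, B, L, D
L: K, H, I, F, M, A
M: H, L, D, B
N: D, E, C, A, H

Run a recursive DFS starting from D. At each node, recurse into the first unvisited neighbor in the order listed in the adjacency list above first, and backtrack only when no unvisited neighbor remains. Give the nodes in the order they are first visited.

D E B M H N C A K G J L I F

Visit D
D → E
E → B
B → M
M → H
H → N
N → C
N → A
A → K
K → G
G → J
K → L
L → I
I → F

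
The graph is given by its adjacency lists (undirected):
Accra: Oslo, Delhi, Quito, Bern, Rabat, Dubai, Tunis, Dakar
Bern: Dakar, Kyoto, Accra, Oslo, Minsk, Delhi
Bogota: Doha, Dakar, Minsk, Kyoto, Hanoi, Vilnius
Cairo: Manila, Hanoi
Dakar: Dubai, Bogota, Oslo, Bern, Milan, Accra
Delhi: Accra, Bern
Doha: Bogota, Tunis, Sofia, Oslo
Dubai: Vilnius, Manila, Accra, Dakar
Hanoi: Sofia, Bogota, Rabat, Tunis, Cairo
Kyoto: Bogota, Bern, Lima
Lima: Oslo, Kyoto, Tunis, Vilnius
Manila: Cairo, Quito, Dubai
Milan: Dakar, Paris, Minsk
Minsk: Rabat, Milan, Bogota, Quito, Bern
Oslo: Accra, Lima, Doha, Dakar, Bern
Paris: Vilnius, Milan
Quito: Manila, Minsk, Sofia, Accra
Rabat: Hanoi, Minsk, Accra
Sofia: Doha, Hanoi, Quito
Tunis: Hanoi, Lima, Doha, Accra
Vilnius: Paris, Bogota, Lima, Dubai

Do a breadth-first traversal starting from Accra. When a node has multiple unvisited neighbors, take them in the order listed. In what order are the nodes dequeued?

Visit Accra; enqueue Oslo, Delhi, Quito, Bern, Rabat, Dubai, Tunis, Dakar → queue [Oslo, Delhi, Quito, Bern, Rabat, Dubai, Tunis, Dakar]
Visit Oslo; enqueue Lima, Doha → queue [Delhi, Quito, Bern, Rabat, Dubai, Tunis, Dakar, Lima, Doha]
Visit Delhi → queue [Quito, Bern, Rabat, Dubai, Tunis, Dakar, Lima, Doha]
Visit Quito; enqueue Manila, Minsk, Sofia → queue [Bern, Rabat, Dubai, Tunis, Dakar, Lima, Doha, Manila, Minsk, Sofia]
Visit Bern; enqueue Kyoto → queue [Rabat, Dubai, Tunis, Dakar, Lima, Doha, Manila, Minsk, Sofia, Kyoto]
Visit Rabat; enqueue Hanoi → queue [Dubai, Tunis, Dakar, Lima, Doha, Manila, Minsk, Sofia, Kyoto, Hanoi]
Visit Dubai; enqueue Vilnius → queue [Tunis, Dakar, Lima, Doha, Manila, Minsk, Sofia, Kyoto, Hanoi, Vilnius]
Visit Tunis → queue [Dakar, Lima, Doha, Manila, Minsk, Sofia, Kyoto, Hanoi, Vilnius]
Visit Dakar; enqueue Bogota, Milan → queue [Lima, Doha, Manila, Minsk, Sofia, Kyoto, Hanoi, Vilnius, Bogota, Milan]
Visit Lima → queue [Doha, Manila, Minsk, Sofia, Kyoto, Hanoi, Vilnius, Bogota, Milan]
Visit Doha → queue [Manila, Minsk, Sofia, Kyoto, Hanoi, Vilnius, Bogota, Milan]
Visit Manila; enqueue Cairo → queue [Minsk, Sofia, Kyoto, Hanoi, Vilnius, Bogota, Milan, Cairo]
Visit Minsk → queue [Sofia, Kyoto, Hanoi, Vilnius, Bogota, Milan, Cairo]
Visit Sofia → queue [Kyoto, Hanoi, Vilnius, Bogota, Milan, Cairo]
Visit Kyoto → queue [Hanoi, Vilnius, Bogota, Milan, Cairo]
Visit Hanoi → queue [Vilnius, Bogota, Milan, Cairo]
Visit Vilnius; enqueue Paris → queue [Bogota, Milan, Cairo, Paris]
Visit Bogota → queue [Milan, Cairo, Paris]
Visit Milan → queue [Cairo, Paris]
Visit Cairo → queue [Paris]
Visit Paris → queue []

Accra Oslo Delhi Quito Bern Rabat Dubai Tunis Dakar Lima Doha Manila Minsk Sofia Kyoto Hanoi Vilnius Bogota Milan Cairo Paris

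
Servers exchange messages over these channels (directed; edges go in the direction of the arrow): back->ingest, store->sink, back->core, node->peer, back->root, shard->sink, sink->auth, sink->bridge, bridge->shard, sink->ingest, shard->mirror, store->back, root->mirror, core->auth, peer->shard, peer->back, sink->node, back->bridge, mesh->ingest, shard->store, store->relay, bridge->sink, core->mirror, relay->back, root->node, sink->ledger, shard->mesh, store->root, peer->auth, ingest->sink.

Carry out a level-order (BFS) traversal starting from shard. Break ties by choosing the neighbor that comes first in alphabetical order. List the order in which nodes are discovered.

Visit shard; enqueue mesh, mirror, sink, store → queue [mesh, mirror, sink, store]
Visit mesh; enqueue ingest → queue [mirror, sink, store, ingest]
Visit mirror → queue [sink, store, ingest]
Visit sink; enqueue auth, bridge, ledger, node → queue [store, ingest, auth, bridge, ledger, node]
Visit store; enqueue back, relay, root → queue [ingest, auth, bridge, ledger, node, back, relay, root]
Visit ingest → queue [auth, bridge, ledger, node, back, relay, root]
Visit auth → queue [bridge, ledger, node, back, relay, root]
Visit bridge → queue [ledger, node, back, relay, root]
Visit ledger → queue [node, back, relay, root]
Visit node; enqueue peer → queue [back, relay, root, peer]
Visit back; enqueue core → queue [relay, root, peer, core]
Visit relay → queue [root, peer, core]
Visit root → queue [peer, core]
Visit peer → queue [core]
Visit core → queue []

shard mesh mirror sink store ingest auth bridge ledger node back relay root peer core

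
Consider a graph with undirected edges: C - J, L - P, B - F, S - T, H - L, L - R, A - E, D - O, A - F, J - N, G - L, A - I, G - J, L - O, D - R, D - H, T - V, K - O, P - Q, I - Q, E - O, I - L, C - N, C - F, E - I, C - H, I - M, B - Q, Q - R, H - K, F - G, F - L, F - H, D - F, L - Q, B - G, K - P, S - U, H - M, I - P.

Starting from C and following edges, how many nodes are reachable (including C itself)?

BFS from C visits: C, F, H, J, N, A, B, D, G, L, K, M, E, I, Q, O, R, P
Reachable nodes: 18 of 22 total.

18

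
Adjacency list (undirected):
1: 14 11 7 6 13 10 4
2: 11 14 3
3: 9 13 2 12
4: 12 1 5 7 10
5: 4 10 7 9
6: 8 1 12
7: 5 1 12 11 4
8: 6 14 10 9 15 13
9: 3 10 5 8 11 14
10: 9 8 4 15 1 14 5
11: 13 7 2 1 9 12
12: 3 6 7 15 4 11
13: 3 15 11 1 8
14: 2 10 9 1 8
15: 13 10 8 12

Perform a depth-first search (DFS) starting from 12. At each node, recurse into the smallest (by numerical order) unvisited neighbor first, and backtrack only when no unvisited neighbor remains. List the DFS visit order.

12 -> 3 -> 2 -> 11 -> 1 -> 4 -> 5 -> 7 -> 9 -> 8 -> 6 -> 10 -> 14 -> 15 -> 13

Visit 12
12 → 3
3 → 2
2 → 11
11 → 1
1 → 4
4 → 5
5 → 7
5 → 9
9 → 8
8 → 6
8 → 10
10 → 14
10 → 15
15 → 13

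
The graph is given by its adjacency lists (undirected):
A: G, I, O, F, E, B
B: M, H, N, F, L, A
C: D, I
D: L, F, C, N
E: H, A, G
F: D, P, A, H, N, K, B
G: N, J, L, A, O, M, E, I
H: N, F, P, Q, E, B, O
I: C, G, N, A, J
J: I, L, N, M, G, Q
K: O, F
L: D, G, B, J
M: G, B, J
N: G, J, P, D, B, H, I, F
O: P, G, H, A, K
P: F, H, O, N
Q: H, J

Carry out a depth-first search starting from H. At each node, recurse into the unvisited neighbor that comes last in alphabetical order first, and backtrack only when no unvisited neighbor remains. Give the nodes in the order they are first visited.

H, Q, J, N, P, O, K, F, D, L, G, M, B, A, I, C, E

Visit H
H → Q
Q → J
J → N
N → P
P → O
O → K
K → F
F → D
D → L
L → G
G → M
M → B
B → A
A → I
I → C
A → E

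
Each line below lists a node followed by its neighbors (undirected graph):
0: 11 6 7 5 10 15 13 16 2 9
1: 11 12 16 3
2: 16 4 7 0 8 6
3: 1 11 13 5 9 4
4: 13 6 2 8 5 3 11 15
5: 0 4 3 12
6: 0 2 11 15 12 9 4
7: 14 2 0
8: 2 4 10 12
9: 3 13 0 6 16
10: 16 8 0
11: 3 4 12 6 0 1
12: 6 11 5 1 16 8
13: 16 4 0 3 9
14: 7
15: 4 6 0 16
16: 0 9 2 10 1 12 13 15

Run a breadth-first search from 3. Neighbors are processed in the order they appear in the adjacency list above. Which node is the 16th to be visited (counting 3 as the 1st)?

7

Visit 3; enqueue 1, 11, 13, 5, 9, 4 → queue [1, 11, 13, 5, 9, 4]
Visit 1; enqueue 12, 16 → queue [11, 13, 5, 9, 4, 12, 16]
Visit 11; enqueue 6, 0 → queue [13, 5, 9, 4, 12, 16, 6, 0]
Visit 13 → queue [5, 9, 4, 12, 16, 6, 0]
Visit 5 → queue [9, 4, 12, 16, 6, 0]
Visit 9 → queue [4, 12, 16, 6, 0]
Visit 4; enqueue 2, 8, 15 → queue [12, 16, 6, 0, 2, 8, 15]
Visit 12 → queue [16, 6, 0, 2, 8, 15]
Visit 16; enqueue 10 → queue [6, 0, 2, 8, 15, 10]
Visit 6 → queue [0, 2, 8, 15, 10]
Visit 0; enqueue 7 → queue [2, 8, 15, 10, 7]
Visit 2 → queue [8, 15, 10, 7]
Visit 8 → queue [15, 10, 7]
Visit 15 → queue [10, 7]
Visit 10 → queue [7]
Visit 7; enqueue 14 → queue [14]
Visit 14 → queue []

Visit order: 3, 1, 11, 13, 5, 9, 4, 12, 16, 6, 0, 2, 8, 15, 10, 7, 14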